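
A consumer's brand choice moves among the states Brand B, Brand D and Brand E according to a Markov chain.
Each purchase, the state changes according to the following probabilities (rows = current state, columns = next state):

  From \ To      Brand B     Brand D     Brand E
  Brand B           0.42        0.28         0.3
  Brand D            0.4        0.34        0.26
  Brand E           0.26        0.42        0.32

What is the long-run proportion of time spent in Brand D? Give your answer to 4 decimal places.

0.3414

Let the stationary distribution be π with π = πP and π_1 + π_2 + π_3 = 1.
π_1 = 0.42·π_1 + 0.4·π_2 + 0.26·π_3
π_2 = 0.28·π_1 + 0.34·π_2 + 0.42·π_3
Solving with the normalization constraint gives π = (0.3664, 0.3414, 0.2922).
So the stationary probability of Brand D is 0.3414.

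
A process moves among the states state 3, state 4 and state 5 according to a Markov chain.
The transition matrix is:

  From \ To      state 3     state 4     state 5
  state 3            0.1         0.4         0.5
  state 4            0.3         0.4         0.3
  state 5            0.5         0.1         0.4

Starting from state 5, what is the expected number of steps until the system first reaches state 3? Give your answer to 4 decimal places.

Let t(s) be the expected number of steps to first reach state 3 from state s, with t(state 3) = 0. Conditioning on the first step:
t(state 4) = 1 + 0.4·t(state 4) + 0.3·t(state 5)
t(state 5) = 1 + 0.1·t(state 4) + 0.4·t(state 5)
Solving: t(state 4) = 2.7273, t(state 5) = 2.1212.
Expected steps from state 5 to state 3: 2.1212.

2.1212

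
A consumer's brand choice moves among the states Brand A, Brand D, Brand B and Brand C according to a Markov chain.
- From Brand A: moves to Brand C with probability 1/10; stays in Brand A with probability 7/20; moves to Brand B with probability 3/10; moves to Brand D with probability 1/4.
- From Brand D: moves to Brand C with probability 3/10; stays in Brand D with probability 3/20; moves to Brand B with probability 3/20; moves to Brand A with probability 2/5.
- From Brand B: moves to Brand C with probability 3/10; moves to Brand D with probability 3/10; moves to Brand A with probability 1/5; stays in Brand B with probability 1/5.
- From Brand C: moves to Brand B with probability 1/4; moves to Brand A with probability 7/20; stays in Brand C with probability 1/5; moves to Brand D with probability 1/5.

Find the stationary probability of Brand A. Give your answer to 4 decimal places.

Let the stationary distribution be π with π = πP and π_1 + π_2 + π_3 + π_4 = 1.
π_1 = 0.35·π_1 + 0.4·π_2 + 0.2·π_3 + 0.35·π_4
π_2 = 0.25·π_1 + 0.15·π_2 + 0.3·π_3 + 0.2·π_4
π_3 = 0.3·π_1 + 0.15·π_2 + 0.2·π_3 + 0.25·π_4
Solving with the normalization constraint gives π = (0.3266, 0.2281, 0.2319, 0.2133).
So the stationary probability of Brand A is 0.3266.

0.3266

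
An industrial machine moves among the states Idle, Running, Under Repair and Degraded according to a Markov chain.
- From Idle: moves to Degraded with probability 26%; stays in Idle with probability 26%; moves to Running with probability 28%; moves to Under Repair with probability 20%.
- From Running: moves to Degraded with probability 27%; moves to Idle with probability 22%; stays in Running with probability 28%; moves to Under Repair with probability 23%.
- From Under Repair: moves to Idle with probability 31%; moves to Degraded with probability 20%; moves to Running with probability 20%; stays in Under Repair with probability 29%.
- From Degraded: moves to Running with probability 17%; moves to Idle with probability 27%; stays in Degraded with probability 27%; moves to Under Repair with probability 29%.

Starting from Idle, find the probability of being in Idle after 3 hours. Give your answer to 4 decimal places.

Propagate the distribution vector 3 hours from Idle.
After 0 hours: (1.0000, 0.0000, 0.0000, 0.0000)
After 1 hour: (0.2600, 0.2800, 0.2000, 0.2600)
After 2 hours: (0.2614, 0.2354, 0.2498, 0.2534)
After 3 hours: (0.2656, 0.2321, 0.2524, 0.2499)
P(in Idle after 3 hours) = 0.2656

0.2656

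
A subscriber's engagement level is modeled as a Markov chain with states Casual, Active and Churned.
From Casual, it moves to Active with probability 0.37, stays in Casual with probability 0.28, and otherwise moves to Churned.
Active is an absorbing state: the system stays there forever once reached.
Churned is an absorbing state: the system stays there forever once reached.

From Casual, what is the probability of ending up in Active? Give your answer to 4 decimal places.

0.5139

Let h(s) be the probability of absorption at Active starting from transient state s. Then h(Active) = 1 and h(Churned) = 0. By first-step analysis:
h(Casual) = 0.28·h(Casual) + 0.37·1 + 0.35·0
Solving: h(Casual) = 0.5139.
Starting from Casual, the probability is 0.5139.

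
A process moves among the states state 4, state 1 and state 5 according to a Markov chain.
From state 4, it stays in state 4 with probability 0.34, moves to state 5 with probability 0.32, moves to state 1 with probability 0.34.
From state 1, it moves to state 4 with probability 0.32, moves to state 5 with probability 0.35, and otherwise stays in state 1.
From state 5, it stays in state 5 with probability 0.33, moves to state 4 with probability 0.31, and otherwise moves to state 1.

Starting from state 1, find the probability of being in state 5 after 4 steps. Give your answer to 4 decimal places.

Propagate the distribution vector 4 steps from state 1.
After 0 steps: (0.0000, 1.0000, 0.0000)
After 1 step: (0.3200, 0.3300, 0.3500)
After 2 steps: (0.3229, 0.3437, 0.3334)
After 3 steps: (0.3231, 0.3432, 0.3336)
After 4 steps: (0.3231, 0.3432, 0.3336)
P(in state 5 after 4 steps) = 0.3336

0.3336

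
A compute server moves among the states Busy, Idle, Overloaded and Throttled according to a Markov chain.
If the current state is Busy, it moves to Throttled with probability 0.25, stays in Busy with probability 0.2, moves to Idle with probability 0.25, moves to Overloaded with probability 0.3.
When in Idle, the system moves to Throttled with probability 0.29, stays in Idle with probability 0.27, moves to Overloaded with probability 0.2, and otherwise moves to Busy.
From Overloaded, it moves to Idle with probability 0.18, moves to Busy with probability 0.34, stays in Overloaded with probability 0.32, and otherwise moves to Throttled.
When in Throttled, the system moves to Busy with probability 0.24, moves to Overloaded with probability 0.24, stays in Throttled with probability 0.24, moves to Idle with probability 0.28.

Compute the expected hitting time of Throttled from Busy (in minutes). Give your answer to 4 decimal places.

Let t(s) be the expected number of minutes to first reach Throttled from state s, with t(Throttled) = 0. Conditioning on the first minute:
t(Busy) = 1 + 0.2·t(Busy) + 0.25·t(Idle) + 0.3·t(Overloaded)
t(Idle) = 1 + 0.24·t(Busy) + 0.27·t(Idle) + 0.2·t(Overloaded)
t(Overloaded) = 1 + 0.34·t(Busy) + 0.18·t(Idle) + 0.32·t(Overloaded)
Solving: t(Busy) = 4.2734, t(Idle) = 4.0574, t(Overloaded) = 4.6813.
Expected minutes from Busy to Throttled: 4.2734.

4.2734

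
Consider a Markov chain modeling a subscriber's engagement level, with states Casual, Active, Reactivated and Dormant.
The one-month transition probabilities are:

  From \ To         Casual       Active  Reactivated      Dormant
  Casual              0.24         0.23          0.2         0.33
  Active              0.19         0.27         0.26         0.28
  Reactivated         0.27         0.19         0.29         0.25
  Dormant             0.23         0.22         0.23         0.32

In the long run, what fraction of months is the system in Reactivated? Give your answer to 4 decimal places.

0.2445

Let the stationary distribution be π with π = πP and π_1 + π_2 + π_3 + π_4 = 1.
π_1 = 0.24·π_1 + 0.19·π_2 + 0.27·π_3 + 0.23·π_4
π_2 = 0.23·π_1 + 0.27·π_2 + 0.19·π_3 + 0.22·π_4
π_3 = 0.2·π_1 + 0.26·π_2 + 0.29·π_3 + 0.23·π_4
Solving with the normalization constraint gives π = (0.2331, 0.2263, 0.2445, 0.2962).
So the stationary probability of Reactivated is 0.2445.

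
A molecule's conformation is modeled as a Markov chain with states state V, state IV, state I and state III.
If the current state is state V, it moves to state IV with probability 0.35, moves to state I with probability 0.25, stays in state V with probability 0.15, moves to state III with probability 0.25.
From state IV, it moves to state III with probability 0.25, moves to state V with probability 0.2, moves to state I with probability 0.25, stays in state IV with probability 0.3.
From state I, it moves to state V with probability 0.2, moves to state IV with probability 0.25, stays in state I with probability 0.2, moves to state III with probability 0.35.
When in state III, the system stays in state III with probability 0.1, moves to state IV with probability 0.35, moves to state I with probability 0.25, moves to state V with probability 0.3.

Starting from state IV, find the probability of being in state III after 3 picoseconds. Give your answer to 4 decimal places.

Propagate the distribution vector 3 picoseconds from state IV.
After 0 picoseconds: (0.0000, 1.0000, 0.0000, 0.0000)
After 1 picosecond: (0.2000, 0.3000, 0.2500, 0.2500)
After 2 picoseconds: (0.2150, 0.3100, 0.2375, 0.2375)
After 3 picoseconds: (0.2130, 0.3108, 0.2381, 0.2381)
P(in state III after 3 picoseconds) = 0.2381

0.2381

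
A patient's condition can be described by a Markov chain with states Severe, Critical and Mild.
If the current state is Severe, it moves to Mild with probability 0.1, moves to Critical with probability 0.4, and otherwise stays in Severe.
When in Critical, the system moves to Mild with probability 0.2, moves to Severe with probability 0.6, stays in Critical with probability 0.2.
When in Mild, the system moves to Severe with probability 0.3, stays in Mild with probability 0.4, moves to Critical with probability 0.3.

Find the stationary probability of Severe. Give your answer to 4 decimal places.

0.4941

Let the stationary distribution be π with π = πP and π_1 + π_2 + π_3 = 1.
π_1 = 0.5·π_1 + 0.6·π_2 + 0.3·π_3
π_2 = 0.4·π_1 + 0.2·π_2 + 0.3·π_3
Solving with the normalization constraint gives π = (0.4941, 0.3176, 0.1882).
So the stationary probability of Severe is 0.4941.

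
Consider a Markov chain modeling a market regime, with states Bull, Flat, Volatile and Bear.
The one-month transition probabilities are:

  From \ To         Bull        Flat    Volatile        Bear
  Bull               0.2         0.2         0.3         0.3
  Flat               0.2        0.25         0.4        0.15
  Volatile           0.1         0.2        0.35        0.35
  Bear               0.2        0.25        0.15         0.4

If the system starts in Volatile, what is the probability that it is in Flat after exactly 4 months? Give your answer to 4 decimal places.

Propagate the distribution vector 4 months from Volatile.
After 0 months: (0.0000, 0.0000, 1.0000, 0.0000)
After 1 month: (0.1000, 0.2000, 0.3500, 0.3500)
After 2 months: (0.1650, 0.2275, 0.2850, 0.3225)
After 3 months: (0.1715, 0.2275, 0.2886, 0.3124)
After 4 months: (0.1711, 0.2270, 0.2903, 0.3115)
P(in Flat after 4 months) = 0.2270

0.2270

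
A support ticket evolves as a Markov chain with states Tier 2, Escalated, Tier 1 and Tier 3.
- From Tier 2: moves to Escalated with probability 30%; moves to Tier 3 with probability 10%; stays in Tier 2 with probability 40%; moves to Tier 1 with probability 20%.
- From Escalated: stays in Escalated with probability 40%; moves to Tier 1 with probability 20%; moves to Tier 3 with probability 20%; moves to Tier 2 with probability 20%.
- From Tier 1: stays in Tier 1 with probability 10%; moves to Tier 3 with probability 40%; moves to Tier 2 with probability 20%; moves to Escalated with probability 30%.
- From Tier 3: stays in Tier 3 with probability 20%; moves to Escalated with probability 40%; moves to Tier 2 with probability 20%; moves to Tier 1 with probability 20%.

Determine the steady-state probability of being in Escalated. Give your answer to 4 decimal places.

Let the stationary distribution be π with π = πP and π_1 + π_2 + π_3 + π_4 = 1.
π_1 = 0.4·π_1 + 0.2·π_2 + 0.2·π_3 + 0.2·π_4
π_2 = 0.3·π_1 + 0.4·π_2 + 0.3·π_3 + 0.4·π_4
π_3 = 0.2·π_1 + 0.2·π_2 + 0.1·π_3 + 0.2·π_4
Solving with the normalization constraint gives π = (0.2500, 0.3568, 0.1818, 0.2114).
So the stationary probability of Escalated is 0.3568.

0.3568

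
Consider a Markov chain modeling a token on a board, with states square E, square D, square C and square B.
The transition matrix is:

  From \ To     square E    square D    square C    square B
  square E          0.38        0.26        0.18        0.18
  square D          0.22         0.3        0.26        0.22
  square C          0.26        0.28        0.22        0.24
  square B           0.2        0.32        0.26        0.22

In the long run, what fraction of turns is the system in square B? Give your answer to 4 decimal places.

0.2139

Let the stationary distribution be π with π = πP and π_1 + π_2 + π_3 + π_4 = 1.
π_1 = 0.38·π_1 + 0.22·π_2 + 0.26·π_3 + 0.2·π_4
π_2 = 0.26·π_1 + 0.3·π_2 + 0.28·π_3 + 0.32·π_4
π_3 = 0.18·π_1 + 0.26·π_2 + 0.22·π_3 + 0.26·π_4
Solving with the normalization constraint gives π = (0.2677, 0.2890, 0.2294, 0.2139).
So the stationary probability of square B is 0.2139.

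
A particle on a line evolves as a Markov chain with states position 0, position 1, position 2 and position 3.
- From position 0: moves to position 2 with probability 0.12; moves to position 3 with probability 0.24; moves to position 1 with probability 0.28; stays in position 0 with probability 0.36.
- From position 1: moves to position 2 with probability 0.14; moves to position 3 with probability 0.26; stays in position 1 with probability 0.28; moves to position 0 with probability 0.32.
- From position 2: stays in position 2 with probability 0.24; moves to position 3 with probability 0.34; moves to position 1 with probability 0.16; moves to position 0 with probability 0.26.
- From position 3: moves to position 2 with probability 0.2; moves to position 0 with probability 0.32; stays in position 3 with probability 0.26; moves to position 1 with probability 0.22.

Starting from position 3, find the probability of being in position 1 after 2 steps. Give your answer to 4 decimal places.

Propagate the distribution vector 2 steps from position 3.
After 0 steps: (0.0000, 0.0000, 0.0000, 1.0000)
After 1 step: (0.3200, 0.2200, 0.2000, 0.2600)
After 2 steps: (0.3208, 0.2404, 0.1692, 0.2696)
P(in position 1 after 2 steps) = 0.2404

0.2404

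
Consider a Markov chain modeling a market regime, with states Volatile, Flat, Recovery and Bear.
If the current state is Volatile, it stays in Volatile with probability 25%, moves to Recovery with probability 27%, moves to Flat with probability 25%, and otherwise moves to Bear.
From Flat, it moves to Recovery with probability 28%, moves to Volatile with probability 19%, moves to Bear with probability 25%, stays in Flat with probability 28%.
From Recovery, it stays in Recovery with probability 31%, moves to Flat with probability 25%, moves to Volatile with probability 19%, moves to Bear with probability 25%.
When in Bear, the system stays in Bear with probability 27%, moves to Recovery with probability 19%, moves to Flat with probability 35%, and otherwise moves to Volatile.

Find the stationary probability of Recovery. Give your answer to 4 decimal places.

0.2633

Let the stationary distribution be π with π = πP and π_1 + π_2 + π_3 + π_4 = 1.
π_1 = 0.25·π_1 + 0.19·π_2 + 0.19·π_3 + 0.19·π_4
π_2 = 0.25·π_1 + 0.28·π_2 + 0.25·π_3 + 0.35·π_4
π_3 = 0.27·π_1 + 0.28·π_2 + 0.31·π_3 + 0.19·π_4
Solving with the normalization constraint gives π = (0.2021, 0.2836, 0.2633, 0.2510).
So the stationary probability of Recovery is 0.2633.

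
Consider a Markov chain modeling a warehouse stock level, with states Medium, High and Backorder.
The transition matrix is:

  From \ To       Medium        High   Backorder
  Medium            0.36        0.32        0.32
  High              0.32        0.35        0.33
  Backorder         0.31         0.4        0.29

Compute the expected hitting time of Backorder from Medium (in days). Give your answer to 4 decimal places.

Let t(s) be the expected number of days to first reach Backorder from state s, with t(Backorder) = 0. Conditioning on the first day:
t(Medium) = 1 + 0.36·t(Medium) + 0.32·t(High)
t(High) = 1 + 0.32·t(Medium) + 0.35·t(High)
Solving: t(Medium) = 3.0931, t(High) = 3.0612.
Expected days from Medium to Backorder: 3.0931.

3.0931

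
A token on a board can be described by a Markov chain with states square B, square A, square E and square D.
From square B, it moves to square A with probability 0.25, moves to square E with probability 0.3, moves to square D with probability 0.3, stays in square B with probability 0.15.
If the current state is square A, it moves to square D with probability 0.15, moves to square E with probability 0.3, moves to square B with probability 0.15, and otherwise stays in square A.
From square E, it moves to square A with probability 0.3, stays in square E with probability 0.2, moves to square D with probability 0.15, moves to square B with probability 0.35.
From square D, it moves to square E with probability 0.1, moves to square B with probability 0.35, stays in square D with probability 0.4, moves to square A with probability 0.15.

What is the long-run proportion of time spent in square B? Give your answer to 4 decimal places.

Let the stationary distribution be π with π = πP and π_1 + π_2 + π_3 + π_4 = 1.
π_1 = 0.15·π_1 + 0.15·π_2 + 0.35·π_3 + 0.35·π_4
π_2 = 0.25·π_1 + 0.4·π_2 + 0.3·π_3 + 0.15·π_4
π_3 = 0.3·π_1 + 0.3·π_2 + 0.2·π_3 + 0.1·π_4
Solving with the normalization constraint gives π = (0.2453, 0.2782, 0.2274, 0.2491).
So the stationary probability of square B is 0.2453.

0.2453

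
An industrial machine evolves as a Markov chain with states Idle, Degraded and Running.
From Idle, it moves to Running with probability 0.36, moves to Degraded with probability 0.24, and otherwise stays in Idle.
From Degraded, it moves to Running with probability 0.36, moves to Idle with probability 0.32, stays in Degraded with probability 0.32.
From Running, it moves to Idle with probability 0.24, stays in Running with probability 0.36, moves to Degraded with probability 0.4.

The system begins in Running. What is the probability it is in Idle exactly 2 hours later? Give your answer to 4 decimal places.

Sum over the intermediate state after 1 hour:
P = P(Running→Idle)·P(Idle→Idle) + P(Running→Degraded)·P(Degraded→Idle) + P(Running→Running)·P(Running→Idle)
  = 0.24×0.4 + 0.4×0.32 + 0.36×0.24
  = 0.0960 + 0.1280 + 0.0864 = 0.3104

0.3104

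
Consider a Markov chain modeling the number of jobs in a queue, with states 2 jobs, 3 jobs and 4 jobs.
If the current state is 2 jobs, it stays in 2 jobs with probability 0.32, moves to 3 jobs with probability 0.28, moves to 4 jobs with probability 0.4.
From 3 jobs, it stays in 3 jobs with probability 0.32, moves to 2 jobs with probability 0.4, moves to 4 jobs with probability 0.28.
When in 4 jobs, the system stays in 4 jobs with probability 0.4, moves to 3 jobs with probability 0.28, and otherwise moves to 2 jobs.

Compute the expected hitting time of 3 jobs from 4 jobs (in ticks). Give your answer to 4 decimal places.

Let t(s) be the expected number of ticks to first reach 3 jobs from state s, with t(3 jobs) = 0. Conditioning on the first tick:
t(2 jobs) = 1 + 0.32·t(2 jobs) + 0.4·t(4 jobs)
t(4 jobs) = 1 + 0.32·t(2 jobs) + 0.4·t(4 jobs)
Solving: t(2 jobs) = 3.5714, t(4 jobs) = 3.5714.
Expected ticks from 4 jobs to 3 jobs: 3.5714.

3.5714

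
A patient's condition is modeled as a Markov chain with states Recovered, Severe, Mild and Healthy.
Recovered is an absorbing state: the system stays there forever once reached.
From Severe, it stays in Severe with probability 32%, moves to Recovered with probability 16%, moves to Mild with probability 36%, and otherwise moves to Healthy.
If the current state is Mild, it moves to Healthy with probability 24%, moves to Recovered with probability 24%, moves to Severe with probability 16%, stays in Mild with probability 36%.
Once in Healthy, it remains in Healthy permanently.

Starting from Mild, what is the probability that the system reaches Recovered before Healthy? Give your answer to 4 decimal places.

0.5000

Let h(s) be the probability of absorption at Recovered starting from transient state s. Then h(Recovered) = 1 and h(Healthy) = 0. By first-step analysis:
h(Severe) = 0.16·1 + 0.32·h(Severe) + 0.36·h(Mild) + 0.16·0
h(Mild) = 0.24·1 + 0.16·h(Severe) + 0.36·h(Mild) + 0.24·0
Solving: h(Severe) = 0.5000, h(Mild) = 0.5000.
Starting from Mild, the probability is 0.5000.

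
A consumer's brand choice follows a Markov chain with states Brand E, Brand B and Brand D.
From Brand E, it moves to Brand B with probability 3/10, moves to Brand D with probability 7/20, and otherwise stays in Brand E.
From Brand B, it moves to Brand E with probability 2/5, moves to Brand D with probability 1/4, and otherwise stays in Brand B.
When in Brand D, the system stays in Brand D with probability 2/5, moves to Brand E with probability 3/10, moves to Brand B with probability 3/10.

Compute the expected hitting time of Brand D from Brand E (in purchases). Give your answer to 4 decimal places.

3.1405

Let t(s) be the expected number of purchases to first reach Brand D from state s, with t(Brand D) = 0. Conditioning on the first purchase:
t(Brand E) = 1 + 0.35·t(Brand E) + 0.3·t(Brand B)
t(Brand B) = 1 + 0.4·t(Brand E) + 0.35·t(Brand B)
Solving: t(Brand E) = 3.1405, t(Brand B) = 3.4711.
Expected purchases from Brand E to Brand D: 3.1405.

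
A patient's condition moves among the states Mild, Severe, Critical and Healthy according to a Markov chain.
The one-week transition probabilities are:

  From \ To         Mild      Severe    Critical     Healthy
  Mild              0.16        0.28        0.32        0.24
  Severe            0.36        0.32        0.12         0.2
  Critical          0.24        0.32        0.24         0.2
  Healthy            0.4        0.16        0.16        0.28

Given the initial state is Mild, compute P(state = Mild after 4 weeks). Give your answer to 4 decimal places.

0.2866

Propagate the distribution vector 4 weeks from Mild.
After 0 weeks: (1.0000, 0.0000, 0.0000, 0.0000)
After 1 week: (0.1600, 0.2800, 0.3200, 0.2400)
After 2 weeks: (0.2992, 0.2752, 0.2000, 0.2256)
After 3 weeks: (0.2852, 0.2719, 0.2129, 0.2300)
After 4 weeks: (0.2866, 0.2718, 0.2118, 0.2298)
P(in Mild after 4 weeks) = 0.2866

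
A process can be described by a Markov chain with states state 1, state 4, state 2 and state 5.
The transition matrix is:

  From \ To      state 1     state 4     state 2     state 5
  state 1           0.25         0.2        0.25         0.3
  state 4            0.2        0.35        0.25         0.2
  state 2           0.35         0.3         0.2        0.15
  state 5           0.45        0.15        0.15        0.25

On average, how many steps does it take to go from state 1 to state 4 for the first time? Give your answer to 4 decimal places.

Let t(s) be the expected number of steps to first reach state 4 from state s, with t(state 4) = 0. Conditioning on the first step:
t(state 1) = 1 + 0.25·t(state 1) + 0.25·t(state 2) + 0.3·t(state 5)
t(state 2) = 1 + 0.35·t(state 1) + 0.2·t(state 2) + 0.15·t(state 5)
t(state 5) = 1 + 0.45·t(state 1) + 0.15·t(state 2) + 0.25·t(state 5)
Solving: t(state 1) = 4.7934, t(state 2) = 4.2975, t(state 5) = 5.0689.
Expected steps from state 1 to state 4: 4.7934.

4.7934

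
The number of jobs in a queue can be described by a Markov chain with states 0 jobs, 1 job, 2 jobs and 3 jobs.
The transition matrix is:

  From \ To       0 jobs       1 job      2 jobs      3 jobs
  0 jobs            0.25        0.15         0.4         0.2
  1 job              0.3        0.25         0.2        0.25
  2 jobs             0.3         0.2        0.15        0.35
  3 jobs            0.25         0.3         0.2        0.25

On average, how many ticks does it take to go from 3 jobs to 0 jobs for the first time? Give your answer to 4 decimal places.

Let t(s) be the expected number of ticks to first reach 0 jobs from state s, with t(0 jobs) = 0. Conditioning on the first tick:
t(1 job) = 1 + 0.25·t(1 job) + 0.2·t(2 jobs) + 0.25·t(3 jobs)
t(2 jobs) = 1 + 0.2·t(1 job) + 0.15·t(2 jobs) + 0.35·t(3 jobs)
t(3 jobs) = 1 + 0.3·t(1 job) + 0.2·t(2 jobs) + 0.25·t(3 jobs)
Solving: t(1 job) = 3.4898, t(2 jobs) = 3.5064, t(3 jobs) = 3.6643.
Expected ticks from 3 jobs to 0 jobs: 3.6643.

3.6643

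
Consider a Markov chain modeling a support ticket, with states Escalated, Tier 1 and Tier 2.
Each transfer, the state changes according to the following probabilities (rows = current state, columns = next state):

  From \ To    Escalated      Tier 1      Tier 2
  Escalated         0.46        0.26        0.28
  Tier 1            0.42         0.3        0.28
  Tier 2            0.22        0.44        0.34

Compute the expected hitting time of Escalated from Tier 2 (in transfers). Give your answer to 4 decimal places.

3.3648

Let t(s) be the expected number of transfers to first reach Escalated from state s, with t(Escalated) = 0. Conditioning on the first transfer:
t(Tier 1) = 1 + 0.3·t(Tier 1) + 0.28·t(Tier 2)
t(Tier 2) = 1 + 0.44·t(Tier 1) + 0.34·t(Tier 2)
Solving: t(Tier 1) = 2.7745, t(Tier 2) = 3.3648.
Expected transfers from Tier 2 to Escalated: 3.3648.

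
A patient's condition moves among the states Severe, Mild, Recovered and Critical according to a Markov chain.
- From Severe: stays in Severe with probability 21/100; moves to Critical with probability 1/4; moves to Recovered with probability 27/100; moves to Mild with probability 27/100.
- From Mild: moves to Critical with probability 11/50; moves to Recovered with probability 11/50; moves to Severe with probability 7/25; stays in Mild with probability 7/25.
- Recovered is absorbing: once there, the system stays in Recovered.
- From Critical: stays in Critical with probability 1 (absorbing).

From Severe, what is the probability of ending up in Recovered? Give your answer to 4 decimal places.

Let h(s) be the probability of absorption at Recovered starting from transient state s. Then h(Recovered) = 1 and h(Critical) = 0. By first-step analysis:
h(Severe) = 0.21·h(Severe) + 0.27·h(Mild) + 0.27·1 + 0.25·0
h(Mild) = 0.28·h(Severe) + 0.28·h(Mild) + 0.22·1 + 0.22·0
Solving: h(Severe) = 0.5146, h(Mild) = 0.5057.
Starting from Severe, the probability is 0.5146.

0.5146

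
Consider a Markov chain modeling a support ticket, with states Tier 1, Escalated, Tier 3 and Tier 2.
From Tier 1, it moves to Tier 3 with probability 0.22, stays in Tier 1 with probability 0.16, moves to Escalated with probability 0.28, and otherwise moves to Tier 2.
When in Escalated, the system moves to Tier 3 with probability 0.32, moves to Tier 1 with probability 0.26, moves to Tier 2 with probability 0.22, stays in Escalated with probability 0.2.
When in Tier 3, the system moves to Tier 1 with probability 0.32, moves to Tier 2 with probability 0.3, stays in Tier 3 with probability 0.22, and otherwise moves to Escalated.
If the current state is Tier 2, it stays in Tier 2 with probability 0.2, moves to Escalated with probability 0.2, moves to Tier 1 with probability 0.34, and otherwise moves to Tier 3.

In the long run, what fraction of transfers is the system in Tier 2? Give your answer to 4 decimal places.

Let the stationary distribution be π with π = πP and π_1 + π_2 + π_3 + π_4 = 1.
π_1 = 0.16·π_1 + 0.26·π_2 + 0.32·π_3 + 0.34·π_4
π_2 = 0.28·π_1 + 0.2·π_2 + 0.16·π_3 + 0.2·π_4
π_3 = 0.22·π_1 + 0.32·π_2 + 0.22·π_3 + 0.26·π_4
Solving with the normalization constraint gives π = (0.2695, 0.2115, 0.2518, 0.2671).
So the stationary probability of Tier 2 is 0.2671.

0.2671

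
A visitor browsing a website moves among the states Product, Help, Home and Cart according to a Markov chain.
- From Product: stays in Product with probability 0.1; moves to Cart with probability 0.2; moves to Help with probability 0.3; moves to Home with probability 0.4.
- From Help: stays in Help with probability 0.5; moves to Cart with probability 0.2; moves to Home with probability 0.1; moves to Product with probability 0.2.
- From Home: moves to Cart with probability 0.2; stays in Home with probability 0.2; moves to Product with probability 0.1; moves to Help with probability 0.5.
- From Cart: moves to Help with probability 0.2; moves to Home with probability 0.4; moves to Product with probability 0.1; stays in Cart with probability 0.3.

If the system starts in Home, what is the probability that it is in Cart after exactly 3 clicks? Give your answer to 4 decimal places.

0.2220

Propagate the distribution vector 3 clicks from Home.
After 0 clicks: (0.0000, 0.0000, 1.0000, 0.0000)
After 1 click: (0.1000, 0.5000, 0.2000, 0.2000)
After 2 clicks: (0.1500, 0.4200, 0.2100, 0.2200)
After 3 clicks: (0.1420, 0.4040, 0.2320, 0.2220)
P(in Cart after 3 clicks) = 0.2220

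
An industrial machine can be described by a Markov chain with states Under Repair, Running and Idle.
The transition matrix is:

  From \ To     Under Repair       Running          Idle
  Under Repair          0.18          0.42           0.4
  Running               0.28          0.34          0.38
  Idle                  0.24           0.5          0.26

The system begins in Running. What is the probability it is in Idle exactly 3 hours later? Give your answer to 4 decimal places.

Propagate the distribution vector 3 hours from Running.
After 0 hours: (0.0000, 1.0000, 0.0000)
After 1 hour: (0.2800, 0.3400, 0.3800)
After 2 hours: (0.2368, 0.4232, 0.3400)
After 3 hours: (0.2427, 0.4133, 0.3439)
P(in Idle after 3 hours) = 0.3439

0.3439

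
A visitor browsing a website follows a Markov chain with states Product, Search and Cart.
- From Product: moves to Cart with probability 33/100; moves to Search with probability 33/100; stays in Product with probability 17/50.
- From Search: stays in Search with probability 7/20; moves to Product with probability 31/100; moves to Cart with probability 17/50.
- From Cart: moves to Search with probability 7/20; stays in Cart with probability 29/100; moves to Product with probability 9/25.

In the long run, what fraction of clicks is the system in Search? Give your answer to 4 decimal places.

0.3433

Let the stationary distribution be π with π = πP and π_1 + π_2 + π_3 = 1.
π_1 = 0.34·π_1 + 0.31·π_2 + 0.36·π_3
π_2 = 0.33·π_1 + 0.35·π_2 + 0.35·π_3
Solving with the normalization constraint gives π = (0.3361, 0.3433, 0.3206).
So the stationary probability of Search is 0.3433.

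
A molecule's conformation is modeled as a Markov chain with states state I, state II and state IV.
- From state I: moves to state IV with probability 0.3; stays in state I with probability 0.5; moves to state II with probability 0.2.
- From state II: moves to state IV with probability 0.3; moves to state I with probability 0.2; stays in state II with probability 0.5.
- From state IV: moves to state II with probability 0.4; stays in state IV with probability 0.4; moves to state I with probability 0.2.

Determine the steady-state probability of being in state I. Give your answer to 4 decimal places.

Let the stationary distribution be π with π = πP and π_1 + π_2 + π_3 = 1.
π_1 = 0.5·π_1 + 0.2·π_2 + 0.2·π_3
π_2 = 0.2·π_1 + 0.5·π_2 + 0.4·π_3
Solving with the normalization constraint gives π = (0.2857, 0.3810, 0.3333).
So the stationary probability of state I is 0.2857.

0.2857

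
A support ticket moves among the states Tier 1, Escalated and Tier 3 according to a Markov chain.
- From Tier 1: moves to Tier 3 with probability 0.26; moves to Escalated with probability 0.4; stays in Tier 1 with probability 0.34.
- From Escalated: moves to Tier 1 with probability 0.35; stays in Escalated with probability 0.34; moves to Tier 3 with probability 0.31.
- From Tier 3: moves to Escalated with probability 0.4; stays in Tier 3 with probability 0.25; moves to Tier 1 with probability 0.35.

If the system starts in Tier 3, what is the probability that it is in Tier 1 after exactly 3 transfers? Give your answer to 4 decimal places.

Propagate the distribution vector 3 transfers from Tier 3.
After 0 transfers: (0.0000, 0.0000, 1.0000)
After 1 transfer: (0.3500, 0.4000, 0.2500)
After 2 transfers: (0.3465, 0.3760, 0.2775)
After 3 transfers: (0.3465, 0.3774, 0.2760)
P(in Tier 1 after 3 transfers) = 0.3465

0.3465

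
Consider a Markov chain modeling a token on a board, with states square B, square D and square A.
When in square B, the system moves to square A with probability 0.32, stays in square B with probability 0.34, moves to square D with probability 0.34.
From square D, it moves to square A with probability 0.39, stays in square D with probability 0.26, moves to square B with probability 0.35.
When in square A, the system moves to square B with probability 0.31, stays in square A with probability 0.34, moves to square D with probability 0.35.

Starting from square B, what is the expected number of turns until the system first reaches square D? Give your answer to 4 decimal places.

Let t(s) be the expected number of turns to first reach square D from state s, with t(square D) = 0. Conditioning on the first turn:
t(square B) = 1 + 0.34·t(square B) + 0.32·t(square A)
t(square A) = 1 + 0.31·t(square B) + 0.34·t(square A)
Solving: t(square B) = 2.9132, t(square A) = 2.8835.
Expected turns from square B to square D: 2.9132.

2.9132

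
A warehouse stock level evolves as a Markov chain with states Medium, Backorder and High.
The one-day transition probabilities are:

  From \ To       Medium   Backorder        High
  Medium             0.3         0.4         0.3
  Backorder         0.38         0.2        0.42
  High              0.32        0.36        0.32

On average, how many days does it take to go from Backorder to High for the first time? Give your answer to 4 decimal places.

2.6471

Let t(s) be the expected number of days to first reach High from state s, with t(High) = 0. Conditioning on the first day:
t(Medium) = 1 + 0.3·t(Medium) + 0.4·t(Backorder)
t(Backorder) = 1 + 0.38·t(Medium) + 0.2·t(Backorder)
Solving: t(Medium) = 2.9412, t(Backorder) = 2.6471.
Expected days from Backorder to High: 2.6471.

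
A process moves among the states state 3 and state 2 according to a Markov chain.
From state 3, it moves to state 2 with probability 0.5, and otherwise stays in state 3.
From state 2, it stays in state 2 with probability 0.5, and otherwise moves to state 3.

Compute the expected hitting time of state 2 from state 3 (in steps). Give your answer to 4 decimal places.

2.0000

Let t(s) be the expected number of steps to first reach state 2 from state s, with t(state 2) = 0. Conditioning on the first step:
t(state 3) = 1 + 0.5·t(state 3)
Solving: t(state 3) = 2.0000.
Expected steps from state 3 to state 2: 2.0000.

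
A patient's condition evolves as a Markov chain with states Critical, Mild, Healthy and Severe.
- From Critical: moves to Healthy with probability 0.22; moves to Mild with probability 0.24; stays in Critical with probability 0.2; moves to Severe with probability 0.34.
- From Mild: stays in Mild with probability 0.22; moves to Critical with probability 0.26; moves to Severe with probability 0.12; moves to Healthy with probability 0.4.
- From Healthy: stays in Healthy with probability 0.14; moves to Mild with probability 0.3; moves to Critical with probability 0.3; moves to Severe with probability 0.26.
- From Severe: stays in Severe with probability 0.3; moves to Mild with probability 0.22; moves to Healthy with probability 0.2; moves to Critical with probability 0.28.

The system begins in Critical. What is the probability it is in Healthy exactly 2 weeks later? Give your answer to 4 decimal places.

0.2388

Propagate the distribution vector 2 weeks from Critical.
After 0 weeks: (1.0000, 0.0000, 0.0000, 0.0000)
After 1 week: (0.2000, 0.2400, 0.2200, 0.3400)
After 2 weeks: (0.2636, 0.2416, 0.2388, 0.2560)
P(in Healthy after 2 weeks) = 0.2388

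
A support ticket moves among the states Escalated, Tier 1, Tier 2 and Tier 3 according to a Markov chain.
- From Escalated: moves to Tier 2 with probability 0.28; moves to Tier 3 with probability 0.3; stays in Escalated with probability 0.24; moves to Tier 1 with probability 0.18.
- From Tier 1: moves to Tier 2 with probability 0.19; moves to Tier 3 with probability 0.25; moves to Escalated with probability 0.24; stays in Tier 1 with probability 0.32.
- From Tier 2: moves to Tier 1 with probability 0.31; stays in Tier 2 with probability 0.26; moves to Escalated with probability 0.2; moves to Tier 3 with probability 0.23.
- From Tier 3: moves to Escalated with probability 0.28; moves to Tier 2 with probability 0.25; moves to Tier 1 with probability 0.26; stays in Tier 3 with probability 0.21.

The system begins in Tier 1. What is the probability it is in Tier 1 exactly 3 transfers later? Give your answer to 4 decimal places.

0.2688

Propagate the distribution vector 3 transfers from Tier 1.
After 0 transfers: (0.0000, 1.0000, 0.0000, 0.0000)
After 1 transfer: (0.2400, 0.3200, 0.1900, 0.2500)
After 2 transfers: (0.2424, 0.2695, 0.2399, 0.2482)
After 3 transfers: (0.2403, 0.2688, 0.2435, 0.2474)
P(in Tier 1 after 3 transfers) = 0.2688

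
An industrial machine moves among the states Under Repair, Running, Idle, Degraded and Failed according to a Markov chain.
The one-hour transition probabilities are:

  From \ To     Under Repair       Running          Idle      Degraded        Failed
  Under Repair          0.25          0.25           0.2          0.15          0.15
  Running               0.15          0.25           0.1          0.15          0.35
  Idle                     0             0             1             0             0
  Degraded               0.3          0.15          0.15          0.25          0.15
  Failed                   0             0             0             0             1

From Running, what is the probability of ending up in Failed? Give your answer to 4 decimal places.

Let h(s) be the probability of absorption at Failed starting from transient state s. Then h(Failed) = 1 and h(Idle) = 0. By first-step analysis:
h(Under Repair) = 0.25·h(Under Repair) + 0.25·h(Running) + 0.2·0 + 0.15·h(Degraded) + 0.15·1
h(Running) = 0.15·h(Under Repair) + 0.25·h(Running) + 0.1·0 + 0.15·h(Degraded) + 0.35·1
h(Degraded) = 0.3·h(Under Repair) + 0.15·h(Running) + 0.15·0 + 0.25·h(Degraded) + 0.15·1
Solving: h(Under Repair) = 0.5388, h(Running) = 0.6849, h(Degraded) = 0.5525.
Starting from Running, the probability is 0.6849.

0.6849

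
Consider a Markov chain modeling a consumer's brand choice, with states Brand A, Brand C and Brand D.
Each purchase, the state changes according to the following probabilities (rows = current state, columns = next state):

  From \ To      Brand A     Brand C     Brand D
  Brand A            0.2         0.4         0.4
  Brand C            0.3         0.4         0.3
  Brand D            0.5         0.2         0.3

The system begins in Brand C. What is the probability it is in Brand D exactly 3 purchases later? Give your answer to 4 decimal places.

0.3330

Propagate the distribution vector 3 purchases from Brand C.
After 0 purchases: (0.0000, 1.0000, 0.0000)
After 1 purchase: (0.3000, 0.4000, 0.3000)
After 2 purchases: (0.3300, 0.3400, 0.3300)
After 3 purchases: (0.3330, 0.3340, 0.3330)
P(in Brand D after 3 purchases) = 0.3330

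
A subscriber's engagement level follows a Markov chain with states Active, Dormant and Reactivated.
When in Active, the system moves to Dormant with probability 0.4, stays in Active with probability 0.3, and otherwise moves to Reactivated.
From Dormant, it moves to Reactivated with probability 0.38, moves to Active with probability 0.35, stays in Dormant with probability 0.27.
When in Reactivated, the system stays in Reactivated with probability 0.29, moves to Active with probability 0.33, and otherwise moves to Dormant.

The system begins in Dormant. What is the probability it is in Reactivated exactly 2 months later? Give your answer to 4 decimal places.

Sum over the intermediate state after 1 month:
P = P(Dormant→Active)·P(Active→Reactivated) + P(Dormant→Dormant)·P(Dormant→Reactivated) + P(Dormant→Reactivated)·P(Reactivated→Reactivated)
  = 0.35×0.3 + 0.27×0.38 + 0.38×0.29
  = 0.1050 + 0.1026 + 0.1102 = 0.3178

0.3178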